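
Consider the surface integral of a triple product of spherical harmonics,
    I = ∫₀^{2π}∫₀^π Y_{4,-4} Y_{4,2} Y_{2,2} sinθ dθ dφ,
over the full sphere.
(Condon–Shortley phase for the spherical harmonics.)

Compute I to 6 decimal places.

Checks pass: Σm=0; 10 even; l₃=2∈[0,8].
(2·4+1)(2·4+1)(2·2+1) = 405
Δ: 6! 2! 2! / 11! → 1/13860
sum: t=2:+1/192 t=3:−1/36 t=4:+1/192 = -5/288
3j²(4 4 2; 0 0 0) = Δ·Π!·Σ² = 20/693  (sign -1)
sum: t=6:+1/2880 = 1/2880
3j²(4 4 2; -4 2 2) = Δ·Π!·Σ² = 2/165  (sign +1)
combine: 4πI² = 405·20/693·2/165 = 120/847
take √, sign -1: I = -0.10618031

-0.106180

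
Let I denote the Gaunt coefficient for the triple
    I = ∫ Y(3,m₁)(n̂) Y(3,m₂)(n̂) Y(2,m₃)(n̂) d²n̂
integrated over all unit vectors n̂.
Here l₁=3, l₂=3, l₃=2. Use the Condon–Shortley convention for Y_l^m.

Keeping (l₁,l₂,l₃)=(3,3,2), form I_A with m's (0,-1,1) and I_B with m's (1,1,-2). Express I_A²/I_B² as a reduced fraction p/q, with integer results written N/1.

1/12

Same 3,3,2: normalisation and zero-m 3j drop out of the ratio.
A: Δ: 4! 2! 2! / 9! → 1/3780; sum: t=1:−1/12 t=2:+1/8 = 1/24; 3j²(3 3 2; 0 -1 1) = Δ·Π!·Σ² = 1/210  (sign -1)
B: Δ: 4! 2! 2! / 9! → 1/3780; sum: t=2:+1/16 = 1/16; 3j²(3 3 2; 1 1 -2) = Δ·Π!·Σ² = 2/35  (sign +1)
I_A²/I_B² = (1/210)/(2/35) = 1/12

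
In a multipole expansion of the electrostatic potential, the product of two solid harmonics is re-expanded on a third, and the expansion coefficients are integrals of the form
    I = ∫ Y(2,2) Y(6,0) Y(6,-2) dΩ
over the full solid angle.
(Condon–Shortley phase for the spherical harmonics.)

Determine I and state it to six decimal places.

-0.191909

m-sum 0 ✓  L=14 even ✓  4≤6≤8 ✓
Π(2lᵢ+1) = 5×13×13 = 845
triangle coeff Δ(2,6,6) = 1/90090
Σ_t [0,2]: t=0:+1/69120 t=1:−1/14400 t=2:+1/69120 = -7/172800
(3j)²=14/715 [(2 6 6; 0 0 0)], sign=-1
Σ_t [0,0]: t=0:+1/69120 = 1/69120
(3j)²=4/143 [(2 6 6; 2 0 -2)], sign=+1
⇒ 4πI² = 56/121
I = (-1)√(56/121/(4π)) = -0.19190947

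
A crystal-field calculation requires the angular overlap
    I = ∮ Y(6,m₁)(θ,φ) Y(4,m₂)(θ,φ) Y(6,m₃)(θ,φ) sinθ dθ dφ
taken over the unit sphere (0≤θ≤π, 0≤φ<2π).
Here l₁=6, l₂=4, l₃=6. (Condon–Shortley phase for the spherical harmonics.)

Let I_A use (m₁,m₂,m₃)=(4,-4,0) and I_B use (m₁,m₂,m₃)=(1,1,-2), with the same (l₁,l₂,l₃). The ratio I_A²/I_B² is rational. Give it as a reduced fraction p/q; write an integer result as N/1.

4410/2809

Same 6,4,6: normalisation and zero-m 3j drop out of the ratio.
A: Δ: 4! 8! 4! / 17! → 1/15315300; sum: t=0:+1/829440 = 1/829440; 3j²(6 4 6; 4 -4 0) = Δ·Π!·Σ² = 35/2431  (sign +1)
B: Δ: 4! 8! 4! / 17! → 1/15315300; sum: t=1:−1/82944 t=2:+1/17280 t=3:−1/34560 t=4:+1/725760 = 53/2903040; 3j²(6 4 6; 1 1 -2) = Δ·Π!·Σ² = 2809/306306  (sign +1)
I_A²/I_B² = (35/2431)/(2809/306306) = 4410/2809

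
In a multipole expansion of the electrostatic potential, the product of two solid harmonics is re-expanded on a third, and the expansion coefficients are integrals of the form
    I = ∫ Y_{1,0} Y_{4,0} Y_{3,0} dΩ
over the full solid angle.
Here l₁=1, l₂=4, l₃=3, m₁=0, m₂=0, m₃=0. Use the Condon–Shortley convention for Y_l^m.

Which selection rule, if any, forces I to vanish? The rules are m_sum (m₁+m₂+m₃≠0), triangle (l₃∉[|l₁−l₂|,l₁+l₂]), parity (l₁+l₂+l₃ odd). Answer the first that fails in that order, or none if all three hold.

azimuthal sum: 0 + 0 + 0 = 0  ✓
3 ≤ 3 ≤ 5 (triangle on l)  ✓
L = 1 + 4 + 3 = 8 (even)  ✓

none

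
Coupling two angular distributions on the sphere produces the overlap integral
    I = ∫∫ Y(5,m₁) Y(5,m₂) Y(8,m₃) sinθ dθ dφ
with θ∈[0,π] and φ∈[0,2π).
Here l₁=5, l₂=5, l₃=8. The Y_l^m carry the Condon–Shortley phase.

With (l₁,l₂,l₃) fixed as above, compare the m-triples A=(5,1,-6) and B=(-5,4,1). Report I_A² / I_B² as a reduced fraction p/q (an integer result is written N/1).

Shared (l₁,l₂,l₃)=(5,5,8): N and (l;000)² cancel in I_A²/I_B².
A: Δ = 2!·8!·8!/19! = 1/37413090; Racah Σ t=0..0: t=0:+1/116121600 = 1/116121600; ⇒ 3j(5 5 8; 5 1 -6)² = 7/323, sgn +1
B: Δ = 2!·8!·8!/19! = 1/37413090; Racah Σ t=2..2: t=2:+1/406425600 = 1/406425600; ⇒ 3j(5 5 8; -5 4 1)² = 18/46189, sgn -1
I_A²/I_B² = (7/323)/(18/46189) = 1001/18

1001/18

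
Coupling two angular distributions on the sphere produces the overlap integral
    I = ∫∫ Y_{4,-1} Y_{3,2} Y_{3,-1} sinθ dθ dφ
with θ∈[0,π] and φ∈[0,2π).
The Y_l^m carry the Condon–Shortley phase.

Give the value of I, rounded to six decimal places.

0.145070

Rules hold: Σm=0, L=10 even, 1≤3≤7.
N = 9·7·7 = 441
Δ = 4!·4!·2!/11! = 1/34650
Racah Σ t=1..3: t=1:−1/72 t=2:+1/16 t=3:−1/72 = 5/144
⇒ 3j(4 3 3; 0 0 0)² = 2/77, sgn -1
Racah Σ t=3..4: t=3:−1/48 t=4:+1/144 = -1/72
⇒ 3j(4 3 3; -1 2 -1)² = 16/693, sgn -1
4πI² = N·(3j₀)²·(3jₘ)² = 32/121
I = +1·√(0.264463/4π) = 0.14506992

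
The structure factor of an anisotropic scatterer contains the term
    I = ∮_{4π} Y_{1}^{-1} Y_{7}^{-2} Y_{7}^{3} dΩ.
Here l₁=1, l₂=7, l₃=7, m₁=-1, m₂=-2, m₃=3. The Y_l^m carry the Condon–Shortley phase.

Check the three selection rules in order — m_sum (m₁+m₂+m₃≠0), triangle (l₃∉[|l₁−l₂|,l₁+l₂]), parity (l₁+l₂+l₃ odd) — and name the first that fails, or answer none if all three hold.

parity

m₁+m₂+m₃ = -1 − 2 + 3 = 0  ✓
triangle: |1−7|=6 ≤ l₃=7 ≤ 1+7=8  ✓
parity: l₁+l₂+l₃ = 15 is odd  ✗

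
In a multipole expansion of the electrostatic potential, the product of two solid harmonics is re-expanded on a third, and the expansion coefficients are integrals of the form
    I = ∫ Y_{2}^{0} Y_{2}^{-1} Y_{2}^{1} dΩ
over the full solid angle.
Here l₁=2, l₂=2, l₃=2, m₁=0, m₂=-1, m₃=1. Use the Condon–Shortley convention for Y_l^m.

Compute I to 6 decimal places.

Checks pass: Σm=0; 6 even; l₃=2∈[0,4].
(2·2+1)(2·2+1)(2·2+1) = 125
Δ: 2! 2! 2! / 7! → 1/630
sum: t=0:+1/8 t=1:−1/1 t=2:+1/8 = -3/4
3j²(2 2 2; 0 0 0) = Δ·Π!·Σ² = 2/35  (sign -1)
sum: t=0:+1/4 t=1:−1/2 = -1/4
3j²(2 2 2; 0 -1 1) = Δ·Π!·Σ² = 1/70  (sign +1)
combine: 4πI² = 125·2/35·1/70 = 5/49
take √, sign -1: I = -0.09011188

-0.090112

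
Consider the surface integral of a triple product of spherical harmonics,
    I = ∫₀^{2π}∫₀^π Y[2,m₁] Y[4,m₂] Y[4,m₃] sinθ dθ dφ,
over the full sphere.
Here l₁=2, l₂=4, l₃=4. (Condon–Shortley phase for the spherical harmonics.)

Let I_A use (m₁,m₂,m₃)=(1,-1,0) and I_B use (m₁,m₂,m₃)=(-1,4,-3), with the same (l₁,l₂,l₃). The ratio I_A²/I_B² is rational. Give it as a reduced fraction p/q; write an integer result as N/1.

Shared (l₁,l₂,l₃)=(2,4,4): N and (l;000)² cancel in I_A²/I_B².
A: Δ = 2!·2!·6!/11! = 1/13860; Racah Σ t=0..1: t=0:+1/72 t=1:−1/96 = 1/288; ⇒ 3j(2 4 4; 1 -1 0)² = 1/462, sgn +1
B: Δ = 2!·2!·6!/11! = 1/13860; Racah Σ t=2..2: t=2:+1/1440 = 1/1440; ⇒ 3j(2 4 4; -1 4 -3)² = 7/165, sgn -1
I_A²/I_B² = (1/462)/(7/165) = 5/98

5/98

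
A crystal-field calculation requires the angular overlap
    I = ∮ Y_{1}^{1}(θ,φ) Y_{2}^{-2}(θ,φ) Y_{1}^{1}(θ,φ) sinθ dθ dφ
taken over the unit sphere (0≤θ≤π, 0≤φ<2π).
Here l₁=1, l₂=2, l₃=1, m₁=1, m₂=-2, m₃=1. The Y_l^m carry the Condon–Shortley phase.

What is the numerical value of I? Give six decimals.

m-sum 0 ✓  L=4 even ✓  1≤1≤3 ✓
Π(2lᵢ+1) = 3×5×3 = 45
triangle coeff Δ(1,2,1) = 1/30
Σ_t [1,1]: t=1:−1/1 = -1/1
(3j)²=2/15 [(1 2 1; 0 0 0)], sign=+1
Σ_t [0,0]: t=0:+1/4 = 1/4
(3j)²=1/5 [(1 2 1; 1 -2 1)], sign=+1
⇒ 4πI² = 6/5
I = (+1)√(6/5/(4π)) = 0.30901936

0.309019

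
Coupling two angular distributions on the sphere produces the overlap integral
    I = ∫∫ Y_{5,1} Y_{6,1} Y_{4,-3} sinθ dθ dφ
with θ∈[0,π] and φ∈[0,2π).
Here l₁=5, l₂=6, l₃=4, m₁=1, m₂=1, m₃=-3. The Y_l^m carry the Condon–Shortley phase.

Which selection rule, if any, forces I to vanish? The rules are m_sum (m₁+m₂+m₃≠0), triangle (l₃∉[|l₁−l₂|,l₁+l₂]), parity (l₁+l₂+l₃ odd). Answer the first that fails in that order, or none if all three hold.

m_sum

Σmᵢ = -1  ✗
l₃∈[|l₁−l₂|,l₁+l₂]=[1,11], have l₃=4
Σlᵢ = 15 ⇒ odd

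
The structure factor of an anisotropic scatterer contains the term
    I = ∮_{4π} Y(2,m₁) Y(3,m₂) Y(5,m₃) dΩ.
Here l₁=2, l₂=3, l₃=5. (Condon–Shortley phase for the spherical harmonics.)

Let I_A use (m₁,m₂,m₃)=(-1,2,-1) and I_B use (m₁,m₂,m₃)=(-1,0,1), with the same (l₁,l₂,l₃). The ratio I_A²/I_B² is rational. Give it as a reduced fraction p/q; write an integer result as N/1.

3/10

Shared (l₁,l₂,l₃)=(2,3,5): N and (l;000)² cancel in I_A²/I_B².
A: Δ = 0!·4!·6!/11! = 1/2310; Racah Σ t=0..0: t=0:+1/720 = 1/720; ⇒ 3j(2 3 5; -1 2 -1)² = 4/385, sgn +1
B: Δ = 0!·4!·6!/11! = 1/2310; Racah Σ t=0..0: t=0:+1/216 = 1/216; ⇒ 3j(2 3 5; -1 0 1)² = 8/231, sgn +1
I_A²/I_B² = (4/385)/(8/231) = 3/10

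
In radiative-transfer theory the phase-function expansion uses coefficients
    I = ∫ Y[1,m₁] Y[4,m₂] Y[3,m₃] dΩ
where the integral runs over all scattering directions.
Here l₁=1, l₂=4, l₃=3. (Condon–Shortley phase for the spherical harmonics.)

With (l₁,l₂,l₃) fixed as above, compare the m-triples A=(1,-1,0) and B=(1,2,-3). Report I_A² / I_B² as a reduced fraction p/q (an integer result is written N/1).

10/1

Shared (l₁,l₂,l₃)=(1,4,3): N and (l;000)² cancel in I_A²/I_B².
A: Δ = 2!·0!·6!/9! = 1/252; Racah Σ t=0..0: t=0:+1/72 = 1/72; ⇒ 3j(1 4 3; 1 -1 0)² = 5/126, sgn -1
B: Δ = 2!·0!·6!/9! = 1/252; Racah Σ t=0..0: t=0:+1/1440 = 1/1440; ⇒ 3j(1 4 3; 1 2 -3)² = 1/252, sgn +1
I_A²/I_B² = (5/126)/(1/252) = 10/1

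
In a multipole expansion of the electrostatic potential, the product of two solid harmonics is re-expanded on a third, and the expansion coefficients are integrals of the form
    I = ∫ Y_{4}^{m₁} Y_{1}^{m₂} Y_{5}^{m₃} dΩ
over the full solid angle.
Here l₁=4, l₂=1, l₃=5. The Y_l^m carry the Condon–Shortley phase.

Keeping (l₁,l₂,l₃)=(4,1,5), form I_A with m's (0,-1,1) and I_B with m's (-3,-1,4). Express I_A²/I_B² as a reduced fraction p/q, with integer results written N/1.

Shared (l₁,l₂,l₃)=(4,1,5): N and (l;000)² cancel in I_A²/I_B².
A: Δ = 0!·8!·2!/11! = 1/495; Racah Σ t=0..0: t=0:+1/1152 = 1/1152; ⇒ 3j(4 1 5; 0 -1 1)² = 1/33, sgn +1
B: Δ = 0!·8!·2!/11! = 1/495; Racah Σ t=0..0: t=0:+1/10080 = 1/10080; ⇒ 3j(4 1 5; -3 -1 4)² = 4/55, sgn -1
I_A²/I_B² = (1/33)/(4/55) = 5/12

5/12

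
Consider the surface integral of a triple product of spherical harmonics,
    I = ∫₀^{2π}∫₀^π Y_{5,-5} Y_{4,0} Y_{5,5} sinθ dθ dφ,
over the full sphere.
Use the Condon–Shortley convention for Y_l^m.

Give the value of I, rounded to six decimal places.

Checks pass: Σm=0; 14 even; l₃=5∈[1,9].
(2·5+1)(2·4+1)(2·5+1) = 1089
Δ: 4! 6! 4! / 15! → 1/3153150
sum: t=0:+1/69120 t=1:−1/1728 t=2:+1/576 t=3:−1/1728 t=4:+1/69120 = 7/11520
3j²(5 4 5; 0 0 0) = Δ·Π!·Σ² = 2/143  (sign -1)
sum: t=4:+1/414720 = 1/414720
3j²(5 4 5; -5 0 5) = Δ·Π!·Σ² = 2/143  (sign +1)
combine: 4πI² = 1089·2/143·2/143 = 36/169
take √, sign -1: I = -0.13019760

-0.130198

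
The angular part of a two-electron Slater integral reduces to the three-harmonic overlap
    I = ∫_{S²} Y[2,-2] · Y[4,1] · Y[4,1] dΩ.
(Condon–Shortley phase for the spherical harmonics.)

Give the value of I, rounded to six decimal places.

Checks pass: Σm=0; 10 even; l₃=4∈[2,6].
(2·2+1)(2·4+1)(2·4+1) = 405
Δ: 2! 2! 6! / 11! → 1/13860
sum: t=0:+1/192 t=1:−1/36 t=2:+1/192 = -5/288
3j²(2 4 4; 0 0 0) = Δ·Π!·Σ² = 20/693  (sign -1)
sum: t=2:+1/144 = 1/144
3j²(2 4 4; -2 1 1) = Δ·Π!·Σ² = 10/231  (sign -1)
combine: 4πI² = 405·20/693·10/231 = 3000/5929
take √, sign +1: I = 0.20066192

0.200662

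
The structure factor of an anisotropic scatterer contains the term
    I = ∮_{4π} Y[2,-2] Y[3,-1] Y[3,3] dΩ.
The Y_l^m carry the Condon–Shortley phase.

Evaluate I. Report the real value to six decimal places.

0.132981

m-sum 0 ✓  L=8 even ✓  1≤3≤5 ✓
Π(2lᵢ+1) = 5×7×7 = 245
triangle coeff Δ(2,3,3) = 1/3780
Σ_t [0,2]: t=0:+1/24 t=1:−1/4 t=2:+1/24 = -1/6
(3j)²=4/105 [(2 3 3; 0 0 0)], sign=+1
Σ_t [2,2]: t=2:+1/96 = 1/96
(3j)²=1/42 [(2 3 3; -2 -1 3)], sign=+1
⇒ 4πI² = 2/9
I = (+1)√(2/9/(4π)) = 0.13298076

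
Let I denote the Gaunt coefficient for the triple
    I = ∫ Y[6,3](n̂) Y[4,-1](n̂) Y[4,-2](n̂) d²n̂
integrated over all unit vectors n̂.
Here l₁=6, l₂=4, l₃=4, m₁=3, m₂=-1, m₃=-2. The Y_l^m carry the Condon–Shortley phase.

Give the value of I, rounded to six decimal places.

-0.103072

Rules hold: Σm=0, L=14 even, 2≤4≤10.
N = 13·9·9 = 1053
Δ = 6!·6!·2!/15! = 1/1261260
Racah Σ t=2..4: t=2:+1/4608 t=3:−1/1296 t=4:+1/4608 = -7/20736
⇒ 3j(6 4 4; 0 0 0)² = 20/1287, sgn -1
Racah Σ t=1..3: t=1:−1/11520 t=2:+1/5760 t=3:−1/51840 = 7/103680
⇒ 3j(6 4 4; 3 -1 -2)² = 7/858, sgn +1
4πI² = N·(3j₀)²·(3jₘ)² = 210/1573
I = -1·√(0.133503/4π) = -0.10307192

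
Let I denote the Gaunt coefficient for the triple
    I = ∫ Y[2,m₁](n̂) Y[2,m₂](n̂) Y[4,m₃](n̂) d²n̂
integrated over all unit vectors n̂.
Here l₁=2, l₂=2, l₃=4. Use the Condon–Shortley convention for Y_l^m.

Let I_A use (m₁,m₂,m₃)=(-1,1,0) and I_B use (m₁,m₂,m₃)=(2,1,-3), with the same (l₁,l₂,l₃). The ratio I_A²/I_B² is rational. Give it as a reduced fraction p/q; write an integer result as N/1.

16/35

l's match ⇒ only the (l;m) 3-j factors differ between A and B.
A: triangle coeff Δ(2,2,4) = 1/630; Σ_t [0,0]: t=0:+1/36 = 1/36; (3j)²=8/315 [(2 2 4; -1 1 0)], sign=+1
B: triangle coeff Δ(2,2,4) = 1/630; Σ_t [0,0]: t=0:+1/144 = 1/144; (3j)²=1/18 [(2 2 4; 2 1 -3)], sign=-1
I_A²/I_B² = (8/315)/(1/18) = 16/35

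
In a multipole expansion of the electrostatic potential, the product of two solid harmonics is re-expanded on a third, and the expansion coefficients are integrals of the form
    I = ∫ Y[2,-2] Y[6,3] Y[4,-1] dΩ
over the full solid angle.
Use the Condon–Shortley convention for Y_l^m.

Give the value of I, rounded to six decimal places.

-0.178526

Rules hold: Σm=0, L=12 even, 4≤4≤8.
N = 5·13·9 = 585
Δ = 4!·0!·8!/13! = 1/6435
Racah Σ t=2..2: t=2:+1/2304 = 1/2304
⇒ 3j(2 6 4; 0 0 0)² = 5/143, sgn +1
Racah Σ t=4..4: t=4:+1/17280 = 1/17280
⇒ 3j(2 6 4; -2 3 -1)² = 14/715, sgn -1
4πI² = N·(3j₀)²·(3jₘ)² = 630/1573
I = -1·√(0.400509/4π) = -0.17852580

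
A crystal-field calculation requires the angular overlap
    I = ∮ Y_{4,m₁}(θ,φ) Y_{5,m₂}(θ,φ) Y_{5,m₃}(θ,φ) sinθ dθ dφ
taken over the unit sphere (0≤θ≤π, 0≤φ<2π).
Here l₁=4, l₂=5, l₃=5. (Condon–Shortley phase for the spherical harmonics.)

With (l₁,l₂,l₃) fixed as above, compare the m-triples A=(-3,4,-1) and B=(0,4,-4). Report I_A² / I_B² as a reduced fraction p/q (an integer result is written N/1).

l's match ⇒ only the (l;m) 3-j factors differ between A and B.
A: triangle coeff Δ(4,5,5) = 1/3153150; Σ_t [3,4]: t=3:−1/103680 t=4:+1/17280 = 1/20736; (3j)²=10/429 [(4 5 5; -3 4 -1)], sign=+1
B: triangle coeff Δ(4,5,5) = 1/3153150; Σ_t [3,4]: t=3:−1/25920 t=4:+1/69120 = -1/41472; (3j)²=2/143 [(4 5 5; 0 4 -4)], sign=+1
I_A²/I_B² = (10/429)/(2/143) = 5/3

5/3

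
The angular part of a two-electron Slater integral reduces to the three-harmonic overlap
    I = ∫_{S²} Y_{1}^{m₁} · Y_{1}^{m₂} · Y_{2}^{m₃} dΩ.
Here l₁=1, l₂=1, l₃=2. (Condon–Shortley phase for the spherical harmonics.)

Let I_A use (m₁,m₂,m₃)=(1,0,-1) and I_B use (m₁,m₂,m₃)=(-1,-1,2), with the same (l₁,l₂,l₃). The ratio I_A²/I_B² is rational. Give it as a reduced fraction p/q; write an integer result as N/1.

1/2

l's match ⇒ only the (l;m) 3-j factors differ between A and B.
A: triangle coeff Δ(1,1,2) = 1/30; Σ_t [0,0]: t=0:+1/2 = 1/2; (3j)²=1/10 [(1 1 2; 1 0 -1)], sign=-1
B: triangle coeff Δ(1,1,2) = 1/30; Σ_t [0,0]: t=0:+1/4 = 1/4; (3j)²=1/5 [(1 1 2; -1 -1 2)], sign=+1
I_A²/I_B² = (1/10)/(1/5) = 1/2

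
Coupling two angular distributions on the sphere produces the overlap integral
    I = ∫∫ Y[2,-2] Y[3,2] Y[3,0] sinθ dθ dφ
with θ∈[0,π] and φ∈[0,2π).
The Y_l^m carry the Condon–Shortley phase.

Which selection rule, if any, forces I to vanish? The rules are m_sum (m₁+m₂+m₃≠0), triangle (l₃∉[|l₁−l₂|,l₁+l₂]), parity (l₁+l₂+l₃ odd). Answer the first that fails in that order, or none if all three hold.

Σmᵢ = 0  ✓
l₃∈[|l₁−l₂|,l₁+l₂]=[1,5], have l₃=3  ✓
Σlᵢ = 8 ⇒ even  ✓

none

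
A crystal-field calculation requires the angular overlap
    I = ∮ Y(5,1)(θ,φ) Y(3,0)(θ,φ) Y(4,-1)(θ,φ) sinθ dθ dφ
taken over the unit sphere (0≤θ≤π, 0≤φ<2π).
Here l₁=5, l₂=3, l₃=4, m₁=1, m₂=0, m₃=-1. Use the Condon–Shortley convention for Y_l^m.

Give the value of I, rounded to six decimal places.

Rules hold: Σm=0, L=12 even, 2≤4≤8.
N = 11·7·9 = 693
Δ = 4!·6!·2!/13! = 1/180180
Racah Σ t=1..3: t=1:−1/576 t=2:+1/144 t=3:−1/576 = 1/288
⇒ 3j(5 3 4; 0 0 0)² = 20/1001, sgn +1
Racah Σ t=1..3: t=1:−1/432 t=2:+1/192 t=3:−1/1440 = 19/8640
⇒ 3j(5 3 4; 1 0 -1)² = 361/30030, sgn -1
4πI² = N·(3j₀)²·(3jₘ)² = 2166/13013
I = -1·√(0.166449/4π) = -0.11508947

-0.115089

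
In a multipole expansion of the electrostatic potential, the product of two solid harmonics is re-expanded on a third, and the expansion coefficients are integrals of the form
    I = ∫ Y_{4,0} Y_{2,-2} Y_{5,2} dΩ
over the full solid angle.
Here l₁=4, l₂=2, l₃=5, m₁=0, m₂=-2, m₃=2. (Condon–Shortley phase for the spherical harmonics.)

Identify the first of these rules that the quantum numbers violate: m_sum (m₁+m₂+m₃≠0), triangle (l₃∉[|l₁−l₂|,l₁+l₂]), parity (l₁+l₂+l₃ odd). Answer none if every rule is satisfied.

parity

m₁+m₂+m₃ = 0 − 2 + 2 = 0  ✓
triangle: |4−2|=2 ≤ l₃=5 ≤ 4+2=6  ✓
parity: l₁+l₂+l₃ = 11 is odd  ✗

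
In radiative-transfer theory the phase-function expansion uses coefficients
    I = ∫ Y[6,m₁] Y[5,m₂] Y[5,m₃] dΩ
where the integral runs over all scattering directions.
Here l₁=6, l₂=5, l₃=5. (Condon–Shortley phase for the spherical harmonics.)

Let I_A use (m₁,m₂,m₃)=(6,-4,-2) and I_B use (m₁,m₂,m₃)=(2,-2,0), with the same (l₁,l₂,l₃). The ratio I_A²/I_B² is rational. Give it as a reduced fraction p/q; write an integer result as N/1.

Shared (l₁,l₂,l₃)=(6,5,5): N and (l;000)² cancel in I_A²/I_B².
A: Δ = 6!·6!·4!/17! = 1/28588560; Racah Σ t=0..0: t=0:+1/3110400 = 1/3110400; ⇒ 3j(6 5 5; 6 -4 -2)² = 21/1105, sgn -1
B: Δ = 6!·6!·4!/17! = 1/28588560; Racah Σ t=0..3: t=0:+1/207360 t=1:−1/17280 t=2:+1/13824 t=3:−1/103680 = 1/103680; ⇒ 3j(6 5 5; 2 -2 0)² = 10/7293, sgn -1
I_A²/I_B² = (21/1105)/(10/7293) = 693/50

693/50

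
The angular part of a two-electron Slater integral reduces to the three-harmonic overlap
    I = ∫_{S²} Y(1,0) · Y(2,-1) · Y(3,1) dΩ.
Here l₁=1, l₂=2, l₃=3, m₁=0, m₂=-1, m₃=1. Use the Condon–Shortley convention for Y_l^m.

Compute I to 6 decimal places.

Rules hold: Σm=0, L=6 even, 1≤3≤3.
N = 3·5·7 = 105
Δ = 0!·2!·4!/7! = 1/105
Racah Σ t=0..0: t=0:+1/4 = 1/4
⇒ 3j(1 2 3; 0 0 0)² = 3/35, sgn -1
Racah Σ t=0..0: t=0:+1/6 = 1/6
⇒ 3j(1 2 3; 0 -1 1)² = 8/105, sgn +1
4πI² = N·(3j₀)²·(3jₘ)² = 24/35
I = -1·√(0.685714/4π) = -0.23359668

-0.233597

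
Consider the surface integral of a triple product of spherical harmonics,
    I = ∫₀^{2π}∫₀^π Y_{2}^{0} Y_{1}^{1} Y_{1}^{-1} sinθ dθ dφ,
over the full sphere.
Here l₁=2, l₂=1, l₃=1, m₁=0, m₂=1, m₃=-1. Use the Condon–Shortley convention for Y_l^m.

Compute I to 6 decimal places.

0.126157

Rules hold: Σm=0, L=4 even, 1≤1≤3.
N = 5·3·3 = 45
Δ = 2!·2!·0!/5! = 1/30
Racah Σ t=1..1: t=1:−1/1 = -1/1
⇒ 3j(2 1 1; 0 0 0)² = 2/15, sgn +1
Racah Σ t=2..2: t=2:+1/4 = 1/4
⇒ 3j(2 1 1; 0 1 -1)² = 1/30, sgn +1
4πI² = N·(3j₀)²·(3jₘ)² = 1/5
I = +1·√(0.2/4π) = 0.12615663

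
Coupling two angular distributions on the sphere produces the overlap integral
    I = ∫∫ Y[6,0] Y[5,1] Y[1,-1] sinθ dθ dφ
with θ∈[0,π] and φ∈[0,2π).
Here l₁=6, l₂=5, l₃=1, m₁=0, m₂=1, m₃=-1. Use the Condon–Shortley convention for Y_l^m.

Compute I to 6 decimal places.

Checks pass: Σm=0; 12 even; l₃=1∈[1,11].
(2·6+1)(2·5+1)(2·1+1) = 429
Δ: 10! 2! 0! / 13! → 1/858
sum: t=5:−1/14400 = -1/14400
3j²(6 5 1; 0 0 0) = Δ·Π!·Σ² = 6/143  (sign +1)
sum: t=6:+1/34560 = 1/34560
3j²(6 5 1; 0 1 -1) = Δ·Π!·Σ² = 5/286  (sign +1)
combine: 4πI² = 429·6/143·5/286 = 45/143
take √, sign +1: I = 0.15824621

0.158246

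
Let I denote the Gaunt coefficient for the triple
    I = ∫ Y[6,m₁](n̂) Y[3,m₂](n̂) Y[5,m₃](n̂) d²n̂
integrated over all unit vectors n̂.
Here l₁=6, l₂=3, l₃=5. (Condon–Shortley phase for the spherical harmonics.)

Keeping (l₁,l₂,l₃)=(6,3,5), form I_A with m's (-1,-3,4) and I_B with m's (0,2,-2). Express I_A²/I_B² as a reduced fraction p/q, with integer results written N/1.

Same 6,3,5: normalisation and zero-m 3j drop out of the ratio.
A: Δ: 4! 8! 2! / 15! → 1/675675; sum: t=0:+1/241920 = 1/241920; 3j²(6 3 5; -1 -3 4) = Δ·Π!·Σ² = 4/1001  (sign -1)
B: Δ: 4! 8! 2! / 15! → 1/675675; sum: t=3:−1/8640 t=4:+1/34560 = -1/11520; 3j²(6 3 5; 0 2 -2) = Δ·Π!·Σ² = 3/143  (sign +1)
I_A²/I_B² = (4/1001)/(3/143) = 4/21

4/21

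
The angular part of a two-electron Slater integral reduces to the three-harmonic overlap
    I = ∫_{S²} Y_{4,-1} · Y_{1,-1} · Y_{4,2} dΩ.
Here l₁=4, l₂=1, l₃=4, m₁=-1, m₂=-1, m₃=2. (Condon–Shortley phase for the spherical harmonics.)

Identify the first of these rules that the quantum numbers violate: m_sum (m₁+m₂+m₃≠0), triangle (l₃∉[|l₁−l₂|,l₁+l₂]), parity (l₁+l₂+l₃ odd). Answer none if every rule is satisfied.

azimuthal sum: -1 − 1 + 2 = 0  ✓
3 ≤ 4 ≤ 5 (triangle on l)  ✓
L = 4 + 1 + 4 = 9 (odd)  ✗

parity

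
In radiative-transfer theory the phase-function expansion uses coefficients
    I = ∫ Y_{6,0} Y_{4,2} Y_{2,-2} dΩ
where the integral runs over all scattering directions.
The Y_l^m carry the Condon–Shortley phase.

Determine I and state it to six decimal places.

0.061597

Rules hold: Σm=0, L=12 even, 2≤2≤10.
N = 13·9·5 = 585
Δ = 8!·4!·0!/13! = 1/6435
Racah Σ t=4..4: t=4:+1/2304 = 1/2304
⇒ 3j(6 4 2; 0 0 0)² = 5/143, sgn +1
Racah Σ t=6..6: t=6:+1/34560 = 1/34560
⇒ 3j(6 4 2; 0 2 -2)² = 1/429, sgn +1
4πI² = N·(3j₀)²·(3jₘ)² = 75/1573
I = +1·√(0.0476796/4π) = 0.06159725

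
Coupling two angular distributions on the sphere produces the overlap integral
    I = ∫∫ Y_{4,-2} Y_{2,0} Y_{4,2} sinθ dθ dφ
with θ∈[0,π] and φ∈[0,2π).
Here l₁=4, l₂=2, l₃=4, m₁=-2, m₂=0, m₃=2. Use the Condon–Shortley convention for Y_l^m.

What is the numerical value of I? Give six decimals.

0.065536

Checks pass: Σm=0; 10 even; l₃=4∈[2,6].
(2·4+1)(2·2+1)(2·4+1) = 405
Δ: 2! 6! 2! / 11! → 1/13860
sum: t=0:+1/192 t=1:−1/36 t=2:+1/192 = -5/288
3j²(4 2 4; 0 0 0) = Δ·Π!·Σ² = 20/693  (sign -1)
sum: t=0:+1/2880 t=1:−1/120 t=2:+1/192 = -1/360
3j²(4 2 4; -2 0 2) = Δ·Π!·Σ² = 16/3465  (sign -1)
combine: 4πI² = 405·20/693·16/3465 = 320/5929
take √, sign +1: I = 0.06553591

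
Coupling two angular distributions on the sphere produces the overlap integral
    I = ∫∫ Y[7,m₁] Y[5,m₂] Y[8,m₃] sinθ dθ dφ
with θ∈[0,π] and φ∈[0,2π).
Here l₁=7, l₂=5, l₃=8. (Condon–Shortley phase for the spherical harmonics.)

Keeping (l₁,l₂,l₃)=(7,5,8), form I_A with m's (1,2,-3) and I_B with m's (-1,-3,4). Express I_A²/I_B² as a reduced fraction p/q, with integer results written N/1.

l's match ⇒ only the (l;m) 3-j factors differ between A and B.
A: triangle coeff Δ(7,5,8) = 1/814773960; Σ_t [1,4]: t=1:−1/62208000 t=2:+1/8294400 t=3:−1/8709120 t=4:+1/69672960 = 1/248832000; (3j)²=7/83980 [(7 5 8; 1 2 -3)], sign=-1
B: triangle coeff Δ(7,5,8) = 1/814773960; Σ_t [0,2]: t=0:+1/92897280 t=1:−1/21772800 t=2:+1/49766400 = -1/66355200; (3j)²=63/8398 [(7 5 8; -1 -3 4)], sign=-1
I_A²/I_B² = (7/83980)/(63/8398) = 1/90

1/90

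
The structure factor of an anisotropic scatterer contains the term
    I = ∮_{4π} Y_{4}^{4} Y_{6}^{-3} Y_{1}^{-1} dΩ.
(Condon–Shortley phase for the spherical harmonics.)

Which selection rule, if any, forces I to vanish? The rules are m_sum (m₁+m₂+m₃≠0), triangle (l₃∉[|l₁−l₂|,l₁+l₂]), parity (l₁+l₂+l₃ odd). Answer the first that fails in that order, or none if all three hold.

m₁+m₂+m₃ = 4 − 3 − 1 = 0  ✓
triangle: |4−6|=2 ≤ l₃=1 ≤ 4+6=10  ✗
parity: l₁+l₂+l₃ = 11 is odd

triangle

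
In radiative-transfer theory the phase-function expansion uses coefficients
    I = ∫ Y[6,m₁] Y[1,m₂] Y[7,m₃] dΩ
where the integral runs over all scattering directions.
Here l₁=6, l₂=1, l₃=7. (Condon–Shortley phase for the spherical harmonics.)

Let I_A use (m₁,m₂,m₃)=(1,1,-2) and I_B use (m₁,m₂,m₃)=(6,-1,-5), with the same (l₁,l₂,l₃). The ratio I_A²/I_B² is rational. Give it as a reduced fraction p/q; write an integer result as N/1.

l's match ⇒ only the (l;m) 3-j factors differ between A and B.
A: triangle coeff Δ(6,1,7) = 1/1365; Σ_t [0,0]: t=0:+1/1209600 = 1/1209600; (3j)²=12/455 [(6 1 7; 1 1 -2)], sign=-1
B: triangle coeff Δ(6,1,7) = 1/1365; Σ_t [0,0]: t=0:+1/958003200 = 1/958003200; (3j)²=1/1365 [(6 1 7; 6 -1 -5)], sign=+1
I_A²/I_B² = (12/455)/(1/1365) = 36/1

36/1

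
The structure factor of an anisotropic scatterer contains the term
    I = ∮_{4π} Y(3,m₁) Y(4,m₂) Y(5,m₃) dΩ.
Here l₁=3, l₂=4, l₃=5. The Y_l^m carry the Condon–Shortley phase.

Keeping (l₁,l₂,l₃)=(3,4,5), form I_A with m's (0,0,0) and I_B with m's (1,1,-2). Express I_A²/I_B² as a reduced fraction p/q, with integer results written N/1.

l's match ⇒ only the (l;m) 3-j factors differ between A and B.
A: triangle coeff Δ(3,4,5) = 1/180180; Σ_t [0,2]: t=0:+1/576 t=1:−1/144 t=2:+1/576 = -1/288; (3j)²=20/1001 [(3 4 5; 0 0 0)], sign=+1
B: triangle coeff Δ(3,4,5) = 1/180180; Σ_t [0,2]: t=0:+1/960 t=1:−1/288 t=2:+1/1728 = -1/540; (3j)²=128/6435 [(3 4 5; 1 1 -2)], sign=+1
I_A²/I_B² = (20/1001)/(128/6435) = 225/224

225/224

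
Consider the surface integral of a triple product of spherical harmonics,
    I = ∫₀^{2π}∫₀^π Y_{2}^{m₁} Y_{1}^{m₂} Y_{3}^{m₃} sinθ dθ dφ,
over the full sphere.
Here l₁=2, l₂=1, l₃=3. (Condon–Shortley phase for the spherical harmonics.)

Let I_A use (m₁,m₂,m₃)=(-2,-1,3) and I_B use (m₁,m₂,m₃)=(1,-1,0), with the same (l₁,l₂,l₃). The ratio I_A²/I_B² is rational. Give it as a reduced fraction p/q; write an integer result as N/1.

Shared (l₁,l₂,l₃)=(2,1,3): N and (l;000)² cancel in I_A²/I_B².
A: Δ = 0!·4!·2!/7! = 1/105; Racah Σ t=0..0: t=0:+1/48 = 1/48; ⇒ 3j(2 1 3; -2 -1 3)² = 1/7, sgn +1
B: Δ = 0!·4!·2!/7! = 1/105; Racah Σ t=0..0: t=0:+1/12 = 1/12; ⇒ 3j(2 1 3; 1 -1 0)² = 1/35, sgn -1
I_A²/I_B² = (1/7)/(1/35) = 5/1

5/1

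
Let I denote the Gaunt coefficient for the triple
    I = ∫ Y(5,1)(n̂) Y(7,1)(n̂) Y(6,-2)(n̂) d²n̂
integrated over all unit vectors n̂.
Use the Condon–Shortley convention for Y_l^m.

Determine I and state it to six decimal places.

0.103809

Checks pass: Σm=0; 18 even; l₃=6∈[2,12].
(2·5+1)(2·7+1)(2·6+1) = 2145
Δ: 6! 4! 8! / 19! → 1/174594420
sum: t=1:−1/4147200 t=2:+1/207360 t=3:−1/82944 t=4:+1/207360 t=5:−1/4147200 = -1/345600
3j²(5 7 6; 0 0 0) = Δ·Π!·Σ² = 420/46189  (sign -1)
sum: t=0:+1/696729600 t=1:−1/3628800 t=2:+1/276480 t=3:−1/155520 t=4:+1/663552 = -367/232243200
3j²(5 7 6; 1 1 -2) = Δ·Π!·Σ² = 134689/19399380  (sign -1)
combine: 4πI² = 2145·420/46189·134689/19399380 = 2020335/14919047
take √, sign +1: I = 0.10380929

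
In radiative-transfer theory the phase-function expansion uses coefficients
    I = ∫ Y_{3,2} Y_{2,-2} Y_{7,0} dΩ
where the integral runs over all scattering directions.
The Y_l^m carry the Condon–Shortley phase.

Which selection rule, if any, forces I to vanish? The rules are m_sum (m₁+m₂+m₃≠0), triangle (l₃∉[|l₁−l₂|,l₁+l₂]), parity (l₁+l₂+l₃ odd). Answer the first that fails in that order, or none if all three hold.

azimuthal sum: 2 − 2 + 0 = 0  ✓
1 ≤ 7 ≤ 5 (triangle on l)  ✗
L = 3 + 2 + 7 = 12 (even)

triangle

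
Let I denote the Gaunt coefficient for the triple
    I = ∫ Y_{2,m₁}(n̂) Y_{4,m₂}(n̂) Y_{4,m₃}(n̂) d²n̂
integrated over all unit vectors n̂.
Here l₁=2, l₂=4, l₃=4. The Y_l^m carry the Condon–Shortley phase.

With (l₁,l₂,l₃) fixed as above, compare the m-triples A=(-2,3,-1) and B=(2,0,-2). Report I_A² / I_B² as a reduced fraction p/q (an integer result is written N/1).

Same 2,4,4: normalisation and zero-m 3j drop out of the ratio.
A: Δ: 2! 2! 6! / 11! → 1/13860; sum: t=2:+1/480 = 1/480; 3j²(2 4 4; -2 3 -1) = Δ·Π!·Σ² = 3/110  (sign -1)
B: Δ: 2! 2! 6! / 11! → 1/13860; sum: t=0:+1/192 = 1/192; 3j²(2 4 4; 2 0 -2) = Δ·Π!·Σ² = 3/77  (sign +1)
I_A²/I_B² = (3/110)/(3/77) = 7/10

7/10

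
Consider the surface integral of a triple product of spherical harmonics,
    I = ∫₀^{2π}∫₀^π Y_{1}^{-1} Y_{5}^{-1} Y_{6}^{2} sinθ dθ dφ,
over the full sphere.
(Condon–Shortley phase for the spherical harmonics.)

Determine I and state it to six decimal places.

0.216205

Checks pass: Σm=0; 12 even; l₃=6∈[4,6].
(2·1+1)(2·5+1)(2·6+1) = 429
Δ: 0! 2! 10! / 13! → 1/858
sum: t=0:+1/14400 = 1/14400
3j²(1 5 6; 0 0 0) = Δ·Π!·Σ² = 6/143  (sign +1)
sum: t=0:+1/34560 = 1/34560
3j²(1 5 6; -1 -1 2) = Δ·Π!·Σ² = 14/429  (sign +1)
combine: 4πI² = 429·6/143·14/429 = 84/143
take √, sign +1: I = 0.21620548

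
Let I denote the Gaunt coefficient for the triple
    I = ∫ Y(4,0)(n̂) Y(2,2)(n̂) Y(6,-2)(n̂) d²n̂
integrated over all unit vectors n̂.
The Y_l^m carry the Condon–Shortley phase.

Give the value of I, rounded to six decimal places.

0.133065

Rules hold: Σm=0, L=12 even, 2≤6≤6.
N = 9·5·13 = 585
Δ = 0!·8!·4!/13! = 1/6435
Racah Σ t=0..0: t=0:+1/2304 = 1/2304
⇒ 3j(4 2 6; 0 0 0)² = 5/143, sgn +1
Racah Σ t=0..0: t=0:+1/13824 = 1/13824
⇒ 3j(4 2 6; 0 2 -2)² = 14/1287, sgn +1
4πI² = N·(3j₀)²·(3jₘ)² = 350/1573
I = +1·√(0.222505/4π) = 0.13306527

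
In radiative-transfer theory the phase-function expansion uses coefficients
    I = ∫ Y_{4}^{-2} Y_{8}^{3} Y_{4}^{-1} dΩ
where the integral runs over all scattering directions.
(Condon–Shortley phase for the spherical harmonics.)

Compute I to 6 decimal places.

Rules hold: Σm=0, L=16 even, 4≤4≤12.
N = 9·17·9 = 1377
Δ = 8!·0!·8!/17! = 1/218790
Racah Σ t=4..4: t=4:+1/331776 = 1/331776
⇒ 3j(4 8 4; 0 0 0)² = 490/21879, sgn +1
Racah Σ t=6..6: t=6:+1/1036800 = 1/1036800
⇒ 3j(4 8 4; -2 3 -1)² = 14/663, sgn -1
4πI² = N·(3j₀)²·(3jₘ)² = 20580/31603
I = -1·√(0.651204/4π) = -0.22764263

-0.227643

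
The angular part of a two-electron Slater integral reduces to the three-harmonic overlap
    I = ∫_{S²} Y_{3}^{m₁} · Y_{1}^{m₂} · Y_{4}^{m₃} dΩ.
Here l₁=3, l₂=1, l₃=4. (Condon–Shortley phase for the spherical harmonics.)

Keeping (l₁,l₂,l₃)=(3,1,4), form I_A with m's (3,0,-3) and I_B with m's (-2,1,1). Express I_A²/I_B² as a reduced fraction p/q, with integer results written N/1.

Same 3,1,4: normalisation and zero-m 3j drop out of the ratio.
A: Δ: 0! 6! 2! / 9! → 1/252; sum: t=0:+1/720 = 1/720; 3j²(3 1 4; 3 0 -3) = Δ·Π!·Σ² = 1/36  (sign -1)
B: Δ: 0! 6! 2! / 9! → 1/252; sum: t=0:+1/240 = 1/240; 3j²(3 1 4; -2 1 1) = Δ·Π!·Σ² = 1/84  (sign -1)
I_A²/I_B² = (1/36)/(1/84) = 7/3

7/3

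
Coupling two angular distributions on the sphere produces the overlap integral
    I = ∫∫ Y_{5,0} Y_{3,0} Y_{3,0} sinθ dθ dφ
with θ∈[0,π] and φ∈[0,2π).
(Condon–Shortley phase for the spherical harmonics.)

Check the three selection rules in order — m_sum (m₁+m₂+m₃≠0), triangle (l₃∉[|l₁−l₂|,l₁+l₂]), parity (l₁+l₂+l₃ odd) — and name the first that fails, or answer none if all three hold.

Σmᵢ = 0  ✓
l₃∈[|l₁−l₂|,l₁+l₂]=[2,8], have l₃=3  ✓
Σlᵢ = 11 ⇒ odd  ✗

parity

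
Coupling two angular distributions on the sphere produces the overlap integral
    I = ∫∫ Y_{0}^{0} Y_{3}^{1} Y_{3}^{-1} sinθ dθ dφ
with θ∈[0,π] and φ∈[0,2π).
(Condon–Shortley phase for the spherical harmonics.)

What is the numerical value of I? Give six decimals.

-0.282095

m-sum 0 ✓  L=6 even ✓  3≤3≤3 ✓
Π(2lᵢ+1) = 1×7×7 = 49
triangle coeff Δ(0,3,3) = 1/7
Σ_t [0,0]: t=0:+1/36 = 1/36
(3j)²=1/7 [(0 3 3; 0 0 0)], sign=-1
Σ_t [0,0]: t=0:+1/48 = 1/48
(3j)²=1/7 [(0 3 3; 0 1 -1)], sign=+1
⇒ 4πI² = 1/1
I = (-1)√(1/1/(4π)) = -0.28209479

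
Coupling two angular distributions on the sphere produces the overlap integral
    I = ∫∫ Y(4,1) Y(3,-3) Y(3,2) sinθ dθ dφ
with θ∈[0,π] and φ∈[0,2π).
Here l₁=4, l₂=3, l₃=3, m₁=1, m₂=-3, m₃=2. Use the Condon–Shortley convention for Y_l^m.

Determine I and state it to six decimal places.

0.140463

Rules hold: Σm=0, L=10 even, 1≤3≤7.
N = 9·7·7 = 441
Δ = 4!·4!·2!/11! = 1/34650
Racah Σ t=1..3: t=1:−1/72 t=2:+1/16 t=3:−1/72 = 5/144
⇒ 3j(4 3 3; 0 0 0)² = 2/77, sgn -1
Racah Σ t=0..0: t=0:+1/288 = 1/288
⇒ 3j(4 3 3; 1 -3 2)² = 5/231, sgn -1
4πI² = N·(3j₀)²·(3jₘ)² = 30/121
I = +1·√(0.247934/4π) = 0.14046335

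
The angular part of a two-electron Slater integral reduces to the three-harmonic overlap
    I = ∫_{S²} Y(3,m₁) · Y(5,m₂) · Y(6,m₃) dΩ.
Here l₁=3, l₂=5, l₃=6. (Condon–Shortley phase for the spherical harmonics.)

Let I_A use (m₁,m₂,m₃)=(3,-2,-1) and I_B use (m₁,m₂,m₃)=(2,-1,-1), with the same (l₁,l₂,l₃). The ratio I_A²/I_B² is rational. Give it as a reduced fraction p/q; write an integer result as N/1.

Same 3,5,6: normalisation and zero-m 3j drop out of the ratio.
A: Δ: 2! 4! 8! / 15! → 1/675675; sum: t=0:+1/34560 = 1/34560; 3j²(3 5 6; 3 -2 -1) = Δ·Π!·Σ² = 7/429  (sign -1)
B: Δ: 2! 4! 8! / 15! → 1/675675; sum: t=0:+1/6912 t=1:−1/17280 = 1/11520; 3j²(3 5 6; 2 -1 -1) = Δ·Π!·Σ² = 2/143  (sign -1)
I_A²/I_B² = (7/429)/(2/143) = 7/6

7/6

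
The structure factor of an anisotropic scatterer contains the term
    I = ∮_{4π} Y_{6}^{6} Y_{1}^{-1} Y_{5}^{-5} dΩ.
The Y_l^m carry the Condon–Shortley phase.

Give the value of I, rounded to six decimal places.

0.331940

Rules hold: Σm=0, L=12 even, 5≤5≤7.
N = 13·3·11 = 429
Δ = 2!·10!·0!/13! = 1/858
Racah Σ t=1..1: t=1:−1/14400 = -1/14400
⇒ 3j(6 1 5; 0 0 0)² = 6/143, sgn +1
Racah Σ t=0..0: t=0:+1/7257600 = 1/7257600
⇒ 3j(6 1 5; 6 -1 -5)² = 1/13, sgn +1
4πI² = N·(3j₀)²·(3jₘ)² = 18/13
I = +1·√(1.38462/4π) = 0.33194004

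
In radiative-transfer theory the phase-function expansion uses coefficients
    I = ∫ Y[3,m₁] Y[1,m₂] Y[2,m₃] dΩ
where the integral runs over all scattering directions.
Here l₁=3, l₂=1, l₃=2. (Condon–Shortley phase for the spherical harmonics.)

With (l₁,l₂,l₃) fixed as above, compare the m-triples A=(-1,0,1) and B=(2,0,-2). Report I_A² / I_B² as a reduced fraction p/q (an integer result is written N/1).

8/5

Same 3,1,2: normalisation and zero-m 3j drop out of the ratio.
A: Δ: 2! 4! 0! / 7! → 1/105; sum: t=1:−1/6 = -1/6; 3j²(3 1 2; -1 0 1) = Δ·Π!·Σ² = 8/105  (sign +1)
B: Δ: 2! 4! 0! / 7! → 1/105; sum: t=1:−1/24 = -1/24; 3j²(3 1 2; 2 0 -2) = Δ·Π!·Σ² = 1/21  (sign -1)
I_A²/I_B² = (8/105)/(1/21) = 8/5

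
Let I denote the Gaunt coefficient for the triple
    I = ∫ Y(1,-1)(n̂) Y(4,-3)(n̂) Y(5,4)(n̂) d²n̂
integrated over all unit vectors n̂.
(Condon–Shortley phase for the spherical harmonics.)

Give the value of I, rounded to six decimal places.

Rules hold: Σm=0, L=10 even, 3≤5≤5.
N = 3·9·11 = 297
Δ = 0!·2!·8!/11! = 1/495
Racah Σ t=0..0: t=0:+1/576 = 1/576
⇒ 3j(1 4 5; 0 0 0)² = 5/99, sgn -1
Racah Σ t=0..0: t=0:+1/10080 = 1/10080
⇒ 3j(1 4 5; -1 -3 4)² = 4/55, sgn -1
4πI² = N·(3j₀)²·(3jₘ)² = 12/11
I = +1·√(1.09091/4π) = 0.29463840

0.294638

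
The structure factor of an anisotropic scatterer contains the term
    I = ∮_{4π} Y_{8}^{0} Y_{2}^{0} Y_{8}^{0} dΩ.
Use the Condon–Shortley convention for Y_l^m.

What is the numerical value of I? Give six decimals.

0.159356

m-sum 0 ✓  L=18 even ✓  6≤8≤10 ✓
Π(2lᵢ+1) = 17×5×17 = 1445
triangle coeff Δ(8,2,8) = 1/348840
Σ_t [0,2]: t=0:+1/116121600 t=1:−1/25401600 t=2:+1/116121600 = -1/45158400
(3j)²=24/1615 [(8 2 8; 0 0 0)], sign=-1
(m-triple is (0,0,0) — same symbol as above.)
⇒ 4πI² = 576/1805
I = (+1)√(576/1805/(4π)) = 0.15935574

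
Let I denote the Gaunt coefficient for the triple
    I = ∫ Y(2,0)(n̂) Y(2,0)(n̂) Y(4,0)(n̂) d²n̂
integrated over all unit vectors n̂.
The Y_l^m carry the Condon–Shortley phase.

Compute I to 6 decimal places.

0.241796

m-sum 0 ✓  L=8 even ✓  0≤4≤4 ✓
Π(2lᵢ+1) = 5×5×9 = 225
triangle coeff Δ(2,2,4) = 1/630
Σ_t [0,0]: t=0:+1/16 = 1/16
(3j)²=2/35 [(2 2 4; 0 0 0)], sign=+1
(m-triple is (0,0,0) — same symbol as above.)
⇒ 4πI² = 36/49
I = (+1)√(36/49/(4π)) = 0.24179554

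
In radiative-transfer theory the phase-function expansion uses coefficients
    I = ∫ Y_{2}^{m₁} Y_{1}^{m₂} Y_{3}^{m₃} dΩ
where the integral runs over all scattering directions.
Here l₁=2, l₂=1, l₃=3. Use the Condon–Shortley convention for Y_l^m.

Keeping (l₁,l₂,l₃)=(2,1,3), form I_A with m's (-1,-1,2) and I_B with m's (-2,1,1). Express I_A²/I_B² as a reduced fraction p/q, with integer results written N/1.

10/1

l's match ⇒ only the (l;m) 3-j factors differ between A and B.
A: triangle coeff Δ(2,1,3) = 1/105; Σ_t [0,0]: t=0:+1/12 = 1/12; (3j)²=2/21 [(2 1 3; -1 -1 2)], sign=-1
B: triangle coeff Δ(2,1,3) = 1/105; Σ_t [0,0]: t=0:+1/48 = 1/48; (3j)²=1/105 [(2 1 3; -2 1 1)], sign=+1
I_A²/I_B² = (2/21)/(1/105) = 10/1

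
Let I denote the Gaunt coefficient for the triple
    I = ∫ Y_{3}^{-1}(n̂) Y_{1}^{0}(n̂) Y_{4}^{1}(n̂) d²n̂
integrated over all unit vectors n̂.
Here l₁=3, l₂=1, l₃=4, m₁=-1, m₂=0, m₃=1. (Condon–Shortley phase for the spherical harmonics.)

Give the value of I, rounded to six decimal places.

-0.238414

Checks pass: Σm=0; 8 even; l₃=4∈[2,4].
(2·3+1)(2·1+1)(2·4+1) = 189
Δ: 0! 6! 2! / 9! → 1/252
sum: t=0:+1/36 = 1/36
3j²(3 1 4; 0 0 0) = Δ·Π!·Σ² = 4/63  (sign +1)
sum: t=0:+1/48 = 1/48
3j²(3 1 4; -1 0 1) = Δ·Π!·Σ² = 5/84  (sign -1)
combine: 4πI² = 189·4/63·5/84 = 5/7
take √, sign -1: I = -0.23841361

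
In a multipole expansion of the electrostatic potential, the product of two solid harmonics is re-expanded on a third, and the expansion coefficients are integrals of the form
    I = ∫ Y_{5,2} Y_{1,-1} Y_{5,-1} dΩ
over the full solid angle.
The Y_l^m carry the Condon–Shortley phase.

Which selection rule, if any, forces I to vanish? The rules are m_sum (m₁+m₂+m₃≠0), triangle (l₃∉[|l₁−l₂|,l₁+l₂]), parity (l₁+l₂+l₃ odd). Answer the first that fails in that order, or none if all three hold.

parity

m₁+m₂+m₃ = 2 − 1 − 1 = 0  ✓
triangle: |5−1|=4 ≤ l₃=5 ≤ 5+1=6  ✓
parity: l₁+l₂+l₃ = 11 is odd  ✗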